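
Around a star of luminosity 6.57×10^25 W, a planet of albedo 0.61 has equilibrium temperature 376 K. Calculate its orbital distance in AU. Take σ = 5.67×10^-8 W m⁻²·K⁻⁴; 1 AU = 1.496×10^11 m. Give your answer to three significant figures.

Required flux: S = 4σT⁴/(1−α) = 11620 W m⁻².
S = L/(4πd²) → d = √(L/4πS) = √(6.57×10^25/(4π·11620)) = 2.121×10^10 m = 0.1418 AU.

0.142 AU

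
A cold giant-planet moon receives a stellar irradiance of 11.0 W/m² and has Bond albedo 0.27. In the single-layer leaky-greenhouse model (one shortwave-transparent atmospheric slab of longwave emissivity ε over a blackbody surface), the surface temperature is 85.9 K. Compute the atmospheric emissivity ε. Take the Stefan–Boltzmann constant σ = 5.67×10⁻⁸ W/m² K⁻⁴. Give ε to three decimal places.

0.699

Effective temperature: T_e = [S(1−α)/(4σ)]^(1/4) = 77.14 K.
Inverting T_s⁴ = 2T_e⁴/(2−ε): (T_e/T_s)⁴ = 0.6503, so ε = 2(1 − 0.6503) = 0.6994.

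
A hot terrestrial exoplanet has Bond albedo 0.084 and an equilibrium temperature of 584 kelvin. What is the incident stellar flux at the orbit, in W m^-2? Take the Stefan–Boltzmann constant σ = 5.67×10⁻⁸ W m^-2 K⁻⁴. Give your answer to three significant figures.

28800 W m^-2

Invert the energy balance for S: S = 4σT⁴/(1−α).
The emitted flux is σT⁴ = 6595 W m^-2.
S = 4·6595/0.916 = 28800 W m^-2.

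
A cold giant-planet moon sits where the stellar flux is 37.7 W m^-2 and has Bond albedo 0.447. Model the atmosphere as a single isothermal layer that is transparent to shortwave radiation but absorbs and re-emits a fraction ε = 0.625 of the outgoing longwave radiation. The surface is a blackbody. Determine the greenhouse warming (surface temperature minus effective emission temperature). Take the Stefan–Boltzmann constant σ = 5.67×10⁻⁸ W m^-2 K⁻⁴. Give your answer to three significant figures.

At the top of the atmosphere, σT_e⁴ = S(1−α)/4 = 5.212 W m^-2, giving T_e = 97.92 K.
The surface balance (absorbed SW + ε·downward IR = σT_s⁴) with T_a⁴ = T_s⁴/2 reduces to T_s = T_e·[2/(2−ε)]^¼ = 107.5 K.
The atmosphere warms the surface by 9.615 K.

9.62 K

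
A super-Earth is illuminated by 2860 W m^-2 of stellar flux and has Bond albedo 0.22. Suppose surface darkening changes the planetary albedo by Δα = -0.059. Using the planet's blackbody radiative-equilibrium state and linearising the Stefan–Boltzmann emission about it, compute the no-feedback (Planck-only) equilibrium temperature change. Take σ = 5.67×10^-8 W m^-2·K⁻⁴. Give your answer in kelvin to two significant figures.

6.0 kelvin

Unperturbed T_e = [2860·(1−0.22)/(4σ)]^¼ = 314.9 K.
ΔF = −(S/4)Δα = −(2860/4)×(-0.059) = 42.18 W m^-2.
The Planck feedback parameter is 4σT_e³ = 7.084 W m^-2/K.
So ΔT₀ = 42.18/7.084 = 5.96 K.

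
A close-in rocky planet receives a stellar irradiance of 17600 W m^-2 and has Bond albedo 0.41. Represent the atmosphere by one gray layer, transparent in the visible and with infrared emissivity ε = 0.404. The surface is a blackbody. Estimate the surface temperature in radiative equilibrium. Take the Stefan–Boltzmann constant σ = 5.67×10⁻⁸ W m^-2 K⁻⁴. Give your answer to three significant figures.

At the top of the atmosphere, σT_e⁴ = S(1−α)/4 = 2596 W m^-2, giving T_e = 462.6 K.
The surface balance (absorbed SW + ε·downward IR = σT_s⁴) with T_a⁴ = T_s⁴/2 reduces to T_s = T_e·[2/(2−ε)]^¼ = 489.4 K.

489 K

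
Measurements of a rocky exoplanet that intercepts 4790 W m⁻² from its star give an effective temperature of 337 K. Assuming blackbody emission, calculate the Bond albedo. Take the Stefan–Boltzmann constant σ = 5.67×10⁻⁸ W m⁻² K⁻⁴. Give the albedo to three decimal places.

0.389

Rearranging the radiative balance, α = 1 − 4σT⁴/S.
σT⁴ = 731.3 W m⁻², so 4σT⁴ = 2925 W m⁻².
Hence α = 1 − 2925/4790 = 0.3893.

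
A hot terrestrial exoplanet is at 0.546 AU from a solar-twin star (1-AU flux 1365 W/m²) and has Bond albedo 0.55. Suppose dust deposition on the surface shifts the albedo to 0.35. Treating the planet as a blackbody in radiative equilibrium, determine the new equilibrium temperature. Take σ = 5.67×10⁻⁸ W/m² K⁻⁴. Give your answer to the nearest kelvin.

Irradiance scales as 1/d², so S = 1365 W/m² × (1/0.546)² = 4579 W/m².
With the new albedo, S(1−α₂)/4 = 744.0 W/m², so T₂ = 338.5 K.

338 K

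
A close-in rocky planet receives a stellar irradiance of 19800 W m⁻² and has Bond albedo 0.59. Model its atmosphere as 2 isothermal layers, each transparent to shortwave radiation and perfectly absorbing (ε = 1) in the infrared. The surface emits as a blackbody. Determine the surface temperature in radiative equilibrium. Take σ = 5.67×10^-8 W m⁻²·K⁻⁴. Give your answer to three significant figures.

OLR = S(1−α)/4 = 2030 W m⁻²; the top layer radiates at T_e = 435.0 K.
With N = 2 opaque layers, T_s = (N+1)^(1/4)·T_e = 3^(1/4)·435.0 = 572.4 K.

572 K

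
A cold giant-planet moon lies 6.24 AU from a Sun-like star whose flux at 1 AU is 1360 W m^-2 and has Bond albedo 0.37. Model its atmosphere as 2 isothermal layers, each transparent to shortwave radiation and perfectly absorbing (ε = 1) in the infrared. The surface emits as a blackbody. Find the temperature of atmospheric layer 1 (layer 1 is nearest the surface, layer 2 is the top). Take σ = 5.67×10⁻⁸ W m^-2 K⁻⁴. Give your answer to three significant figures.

118 K

Flux at the orbit: S = 1360/(6.24)² = 34.93 W m^-2.
OLR = S(1−α)/4 = 5.501 W m^-2; the top layer radiates at T_e = 99.25 K.
Each opaque layer satisfies 2T_j⁴ = T_{j−1}⁴ + T_{j+1}⁴, giving T_k⁴ = (N+1−k)T_e⁴.
With k = 1: T_1 = (2+1−1)^¼·99.25 K = 118.0 K.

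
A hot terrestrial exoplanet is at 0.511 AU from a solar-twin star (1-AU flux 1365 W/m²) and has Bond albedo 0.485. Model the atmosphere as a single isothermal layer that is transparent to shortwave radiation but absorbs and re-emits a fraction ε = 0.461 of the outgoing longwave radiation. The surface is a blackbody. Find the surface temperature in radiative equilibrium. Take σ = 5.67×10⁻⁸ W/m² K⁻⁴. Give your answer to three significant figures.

352 K

By the inverse-square law, S = 1365/0.511² = 5227 W/m².
At the top of the atmosphere, σT_e⁴ = S(1−α)/4 = 673.0 W/m², giving T_e = 330.1 K.
The surface balance (absorbed SW + ε·downward IR = σT_s⁴) with T_a⁴ = T_s⁴/2 reduces to T_s = T_e·[2/(2−ε)]^¼ = 352.4 K.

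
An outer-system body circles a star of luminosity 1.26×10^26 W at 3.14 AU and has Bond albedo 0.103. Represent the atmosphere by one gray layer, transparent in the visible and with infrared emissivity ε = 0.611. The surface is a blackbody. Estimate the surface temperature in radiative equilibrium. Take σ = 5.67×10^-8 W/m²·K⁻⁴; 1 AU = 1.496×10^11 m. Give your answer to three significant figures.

d = 3.14 × 1.496×10^11 m = 4.697×10^11 m.
Spreading L over a sphere of radius d: S = 1.26×10^26/(4π·4.70×10^11²) = 45.44 W/m².
Effective emission temperature (TOA balance): σT_e⁴ = S(1−α)/4 = 10.19 W/m² → T_e = 115.8 K.
The surface balance (absorbed SW + ε·downward IR = σT_s⁴) with T_a⁴ = T_s⁴/2 reduces to T_s = T_e·[2/(2−ε)]^¼ = 126.8 K.

127 kelvin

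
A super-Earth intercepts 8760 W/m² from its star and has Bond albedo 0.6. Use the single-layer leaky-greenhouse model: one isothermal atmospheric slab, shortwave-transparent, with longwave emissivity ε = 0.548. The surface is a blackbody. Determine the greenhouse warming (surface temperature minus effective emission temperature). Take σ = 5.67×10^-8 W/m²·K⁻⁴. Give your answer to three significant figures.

Effective emission temperature (TOA balance): σT_e⁴ = S(1−α)/4 = 876.0 W/m² → T_e = 352.6 K.
For a single slab of emissivity ε, T_s⁴ = 2T_e⁴/(2−ε); thus T_s = 352.6·(1.377)^(1/4) = 381.9 K.
The atmosphere warms the surface by 29.38 K.

29.4 kelvin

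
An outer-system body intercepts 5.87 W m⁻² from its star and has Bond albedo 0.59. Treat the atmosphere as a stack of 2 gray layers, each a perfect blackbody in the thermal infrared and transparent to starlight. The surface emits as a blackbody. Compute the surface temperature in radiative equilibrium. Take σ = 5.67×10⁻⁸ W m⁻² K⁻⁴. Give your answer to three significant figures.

Top-of-atmosphere balance: σT_e⁴ = S(1−α)/4 = 0.6017 W m⁻² → T_e = 57.07 K.
For an N-layer opaque stack, T_s⁴ = (N+1)T_e⁴, hence T_s = (3)^(1/4)×57.07 K = 75.11 K.

75.1 kelvin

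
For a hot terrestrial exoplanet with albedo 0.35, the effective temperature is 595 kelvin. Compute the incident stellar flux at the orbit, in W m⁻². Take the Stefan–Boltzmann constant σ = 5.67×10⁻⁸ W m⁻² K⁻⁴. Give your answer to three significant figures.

Invert the energy balance for S: S = 4σT⁴/(1−α).
σT⁴ = 5.67×10⁻⁸·(595)⁴ = 7106 W m⁻².
S = 4·7106/0.65 = 43730 W m⁻².

43700 W m⁻²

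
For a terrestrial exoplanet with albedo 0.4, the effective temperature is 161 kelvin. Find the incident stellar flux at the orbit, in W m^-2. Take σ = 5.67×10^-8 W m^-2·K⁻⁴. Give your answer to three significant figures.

From S(1−α)/4 = σT⁴: S = 4σT⁴/(1−α).
The emitted flux is σT⁴ = 38.10 W m^-2.
So S = 4×38.10/(1−0.4) = 254.0 W m^-2.

254 W m^-2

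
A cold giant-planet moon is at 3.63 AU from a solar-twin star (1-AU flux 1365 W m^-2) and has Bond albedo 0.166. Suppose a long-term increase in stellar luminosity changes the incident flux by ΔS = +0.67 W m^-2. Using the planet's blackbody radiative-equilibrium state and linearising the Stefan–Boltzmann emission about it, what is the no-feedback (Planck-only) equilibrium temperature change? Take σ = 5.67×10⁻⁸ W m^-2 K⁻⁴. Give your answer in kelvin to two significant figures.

0.23 K

Flux at the orbit: S = 1365/(3.63)² = 103.6 W m^-2.
Reference equilibrium: T_e = [S(1−α)/(4σ)]^(1/4) = 139.7 K.
ΔF = Δ[S(1−α)]/4 = (1−0.166)·+0.67/4 = 0.1397 W m^-2.
Planck response: λ_P = 4σT_e³ = 4·5.67×10⁻⁸·(139.7)³ = 0.6184 W m^-2/K.
ΔT₀ = ΔF/λ_P = 0.1397/0.6184 = 0.226 K.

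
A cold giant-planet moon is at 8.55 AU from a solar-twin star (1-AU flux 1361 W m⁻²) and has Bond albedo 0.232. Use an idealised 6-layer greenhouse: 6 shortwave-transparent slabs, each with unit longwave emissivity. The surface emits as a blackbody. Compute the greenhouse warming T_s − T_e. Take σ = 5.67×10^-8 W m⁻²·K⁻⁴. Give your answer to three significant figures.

55.8 K

By the inverse-square law, S = 1361/8.55² = 18.62 W m⁻².
Top-of-atmosphere balance: σT_e⁴ = S(1−α)/4 = 3.575 W m⁻² → T_e = 89.11 K.
T_s = (N+1)^(1/4)·T_e = 144.9 K.
So the greenhouse effect raises the surface by 144.9 − 89.11 = 55.83 K.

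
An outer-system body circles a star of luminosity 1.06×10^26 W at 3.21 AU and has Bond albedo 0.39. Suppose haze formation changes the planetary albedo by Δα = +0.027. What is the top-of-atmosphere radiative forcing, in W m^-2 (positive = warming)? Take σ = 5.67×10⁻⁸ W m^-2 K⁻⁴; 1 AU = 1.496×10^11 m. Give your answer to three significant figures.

-0.247 W m^-2

d = 3.21 × 1.496×10^11 m = 4.802×10^11 m.
Spreading L over a sphere of radius d: S = 1.06×10^26/(4π·4.80×10^11²) = 36.58 W m^-2.
TOA radiative forcing: ΔF = −S·Δα/4 = −36.58·(+0.027)/4 = -0.2469 W m^-2.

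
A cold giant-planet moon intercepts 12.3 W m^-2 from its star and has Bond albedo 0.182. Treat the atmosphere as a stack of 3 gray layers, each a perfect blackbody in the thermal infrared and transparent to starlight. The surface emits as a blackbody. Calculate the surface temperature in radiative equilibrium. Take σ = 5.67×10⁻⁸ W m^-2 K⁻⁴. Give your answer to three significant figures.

OLR = S(1−α)/4 = 2.515 W m^-2; the top layer radiates at T_e = 81.61 K.
For an N-layer opaque stack, T_s⁴ = (N+1)T_e⁴, hence T_s = (4)^(1/4)×81.61 K = 115.4 K.

115 K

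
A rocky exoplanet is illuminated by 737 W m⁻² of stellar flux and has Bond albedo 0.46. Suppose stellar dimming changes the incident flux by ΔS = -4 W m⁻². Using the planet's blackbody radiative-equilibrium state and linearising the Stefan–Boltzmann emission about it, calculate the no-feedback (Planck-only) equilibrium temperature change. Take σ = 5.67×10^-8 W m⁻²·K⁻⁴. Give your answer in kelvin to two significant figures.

Reference equilibrium: T_e = [S(1−α)/(4σ)]^(1/4) = 204.7 K.
TOA radiative forcing: ΔF = (1−α)ΔS/4 = 0.54·(-4)/4 = -0.5400 W m⁻².
Planck response: λ_P = 4σT_e³ = 4·5.67×10⁻⁸·(204.7)³ = 1.944 W m⁻²/K.
Hence the no-feedback warming is ΔF/(4σT_e³) = -0.278 K.

-0.28 kelvin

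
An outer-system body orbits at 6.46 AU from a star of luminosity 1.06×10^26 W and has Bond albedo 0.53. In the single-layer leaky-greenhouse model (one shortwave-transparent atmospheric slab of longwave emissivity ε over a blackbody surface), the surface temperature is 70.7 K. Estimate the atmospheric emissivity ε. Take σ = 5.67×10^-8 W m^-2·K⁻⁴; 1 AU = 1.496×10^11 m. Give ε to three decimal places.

0.502

Orbital distance: d = 6.46 AU = 9.664×10^11 m.
Spreading L over a sphere of radius d: S = 1.06×10^26/(4π·9.66×10^11²) = 9.032 W m^-2.
First, T_e = [9.032·(1−0.53)/(4σ)]^(1/4) = 65.77 K.
Since (2−ε)/2 = (T_e/T_s)⁴ = 0.7491, ε = 0.5018.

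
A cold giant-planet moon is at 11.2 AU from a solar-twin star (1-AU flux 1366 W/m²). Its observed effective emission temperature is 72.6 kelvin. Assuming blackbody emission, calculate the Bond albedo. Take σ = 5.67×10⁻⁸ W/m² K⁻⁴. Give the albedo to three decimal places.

0.421

Irradiance scales as 1/d², so S = 1366 W/m² × (1/11.2)² = 10.89 W/m².
Energy balance: S(1−α)/4 = σT⁴, so 1−α = 4σT⁴/S.
4σT⁴ = 4·5.67×10⁻⁸·(72.6)⁴ = 6.301 W/m².
1−α = 6.301/10.89 = 0.5786, so α = 0.4214.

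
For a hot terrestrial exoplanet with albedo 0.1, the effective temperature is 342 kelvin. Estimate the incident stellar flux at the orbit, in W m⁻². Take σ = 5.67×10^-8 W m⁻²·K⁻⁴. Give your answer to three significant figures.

Invert the energy balance for S: S = 4σT⁴/(1−α).
σT⁴ = 5.67×10⁻⁸·(342)⁴ = 775.7 W m⁻².
S = 4·775.7/0.9 = 3448 W m⁻².

3450 W m⁻²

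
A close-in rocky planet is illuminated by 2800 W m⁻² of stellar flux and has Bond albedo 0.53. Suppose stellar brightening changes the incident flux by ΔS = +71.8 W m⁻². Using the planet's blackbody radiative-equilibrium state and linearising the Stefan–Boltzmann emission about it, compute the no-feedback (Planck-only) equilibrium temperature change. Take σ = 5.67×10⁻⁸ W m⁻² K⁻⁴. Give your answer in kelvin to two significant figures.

1.8 K

The baseline emission temperature is T_e = 276.0 K.
ΔF = Δ[S(1−α)]/4 = (1−0.53)·+71.8/4 = 8.436 W m⁻².
Planck response: λ_P = 4σT_e³ = 4·5.67×10⁻⁸·(276.0)³ = 4.768 W m⁻²/K.
Hence the no-feedback warming is ΔF/(4σT_e³) = 1.77 K.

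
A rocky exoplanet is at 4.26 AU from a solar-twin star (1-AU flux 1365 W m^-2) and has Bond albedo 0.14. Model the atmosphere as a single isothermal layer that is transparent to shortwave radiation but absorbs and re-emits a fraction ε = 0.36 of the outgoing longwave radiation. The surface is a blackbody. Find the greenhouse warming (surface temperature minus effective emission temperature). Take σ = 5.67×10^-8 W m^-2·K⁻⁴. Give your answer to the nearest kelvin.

7 kelvin

By the inverse-square law, S = 1365/4.26² = 75.22 W m^-2.
The planet radiates to space at T_e = [S(1−α)/(4σ)]^(1/4) = 130.0 K.
For a single slab of emissivity ε, T_s⁴ = 2T_e⁴/(2−ε); thus T_s = 130.0·(1.22)^(1/4) = 136.6 K.
The atmosphere warms the surface by 6.610 K.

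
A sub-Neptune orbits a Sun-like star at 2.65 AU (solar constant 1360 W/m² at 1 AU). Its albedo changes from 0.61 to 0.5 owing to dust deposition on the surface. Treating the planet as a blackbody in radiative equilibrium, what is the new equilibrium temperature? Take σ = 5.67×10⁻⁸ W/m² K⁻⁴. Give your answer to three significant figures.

144 K

By the inverse-square law, S = 1360/2.65² = 193.7 W/m².
New equilibrium: T₂ = [(1−0.5)·193.7/(4σ)]^(1/4) = 143.7 K.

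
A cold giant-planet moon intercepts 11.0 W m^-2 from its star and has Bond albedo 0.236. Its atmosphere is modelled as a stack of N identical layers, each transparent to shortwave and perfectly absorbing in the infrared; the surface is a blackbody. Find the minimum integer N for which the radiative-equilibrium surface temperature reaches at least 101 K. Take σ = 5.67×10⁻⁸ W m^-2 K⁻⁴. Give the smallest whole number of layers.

2

OLR = S(1−α)/4 = 2.101 W m^-2; the top layer radiates at T_e = 78.02 K.
T_s = (N+1)^(1/4)·T_e ≥ 101 K requires N+1 ≥ (T_s/T_e)⁴ = (101/78.02)⁴ = 2.808.
Rounding up, N = 2.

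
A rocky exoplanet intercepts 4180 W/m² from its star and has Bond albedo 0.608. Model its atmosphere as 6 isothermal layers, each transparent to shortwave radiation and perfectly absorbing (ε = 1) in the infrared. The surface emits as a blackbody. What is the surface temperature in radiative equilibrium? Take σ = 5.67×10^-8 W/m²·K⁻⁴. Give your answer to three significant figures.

474 K

The effective emission temperature is T_e = [S(1−α)/(4σ)]^¼ = 291.5 K.
With N = 6 opaque layers, T_s = (N+1)^(1/4)·T_e = 7^(1/4)·291.5 = 474.2 K.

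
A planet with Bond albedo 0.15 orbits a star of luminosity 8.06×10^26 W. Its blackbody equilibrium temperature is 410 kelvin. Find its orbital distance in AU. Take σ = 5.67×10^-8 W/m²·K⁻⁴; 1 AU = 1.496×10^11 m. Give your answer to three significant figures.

0.617 AU

Required flux: S = 4σT⁴/(1−α) = 7540 W/m².
From L = 4πd²S, d = √(8.06×10^26/(4π·7540)) = 9.223×10^10 m = 0.6165 AU.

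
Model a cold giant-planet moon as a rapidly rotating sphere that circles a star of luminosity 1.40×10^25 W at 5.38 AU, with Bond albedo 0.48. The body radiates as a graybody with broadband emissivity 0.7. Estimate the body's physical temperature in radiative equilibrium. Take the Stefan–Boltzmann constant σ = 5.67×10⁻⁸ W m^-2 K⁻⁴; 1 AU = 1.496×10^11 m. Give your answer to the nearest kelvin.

49 kelvin

Orbital distance: d = 5.38 AU = 8.048×10^11 m.
Flux at the orbit: S = L/(4πd²) = 1.40×10^25/(4π·(8.05×10^11)²) = 1.720 W m^-2.
Absorbed flux (global mean): S(1−α)/4 = 1.720·0.52/4 = 0.2236 W m^-2.
Equating to εσT⁴ with ε = 0.7: T = (0.2236/0.7σ)^(1/4) = 48.72 K.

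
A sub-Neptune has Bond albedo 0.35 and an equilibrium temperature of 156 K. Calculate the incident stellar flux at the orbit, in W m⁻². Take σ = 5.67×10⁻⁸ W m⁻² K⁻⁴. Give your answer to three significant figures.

207 W m⁻²

Invert the energy balance for S: S = 4σT⁴/(1−α).
The emitted flux is σT⁴ = 33.58 W m⁻².
S = 4·33.58/0.65 = 206.6 W m⁻².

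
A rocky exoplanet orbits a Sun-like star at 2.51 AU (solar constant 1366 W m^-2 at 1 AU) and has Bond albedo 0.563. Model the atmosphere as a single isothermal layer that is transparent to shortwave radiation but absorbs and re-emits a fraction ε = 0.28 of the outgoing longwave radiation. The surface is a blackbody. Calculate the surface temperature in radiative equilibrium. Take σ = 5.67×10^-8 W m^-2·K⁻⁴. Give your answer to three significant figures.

148 K

Flux at the orbit: S = 1366/(2.51)² = 216.8 W m^-2.
The planet radiates to space at T_e = [S(1−α)/(4σ)]^(1/4) = 143.0 K.
For a single slab of emissivity ε, T_s⁴ = 2T_e⁴/(2−ε); thus T_s = 143.0·(1.163)^(1/4) = 148.5 K.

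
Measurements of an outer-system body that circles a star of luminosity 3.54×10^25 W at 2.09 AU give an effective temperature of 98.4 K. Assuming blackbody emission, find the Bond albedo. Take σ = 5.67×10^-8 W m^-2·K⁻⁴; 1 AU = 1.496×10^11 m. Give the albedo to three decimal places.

d = 2.09 × 1.496×10^11 m = 3.127×10^11 m.
Flux at the orbit: S = L/(4πd²) = 3.54×10^25/(4π·(3.13×10^11)²) = 28.82 W m^-2.
Rearranging the radiative balance, α = 1 − 4σT⁴/S.
4σT⁴ = 4·5.67×10⁻⁸·(98.4)⁴ = 21.26 W m^-2.
1−α = 21.26/28.82 = 0.7379, so α = 0.2621.

0.262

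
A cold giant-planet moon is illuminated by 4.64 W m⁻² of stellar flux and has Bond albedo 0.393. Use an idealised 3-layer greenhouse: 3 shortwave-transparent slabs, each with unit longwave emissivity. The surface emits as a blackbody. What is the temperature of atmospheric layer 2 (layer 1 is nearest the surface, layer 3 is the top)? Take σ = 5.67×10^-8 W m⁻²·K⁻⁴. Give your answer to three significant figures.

70.6 K

OLR = S(1−α)/4 = 0.7041 W m⁻²; the top layer radiates at T_e = 59.36 K.
In the N-layer model, layer k (counted from the surface) has T_k = (N+1−k)^(1/4)·T_e.
With k = 2: T_2 = (3+1−2)^¼·59.36 K = 70.59 K.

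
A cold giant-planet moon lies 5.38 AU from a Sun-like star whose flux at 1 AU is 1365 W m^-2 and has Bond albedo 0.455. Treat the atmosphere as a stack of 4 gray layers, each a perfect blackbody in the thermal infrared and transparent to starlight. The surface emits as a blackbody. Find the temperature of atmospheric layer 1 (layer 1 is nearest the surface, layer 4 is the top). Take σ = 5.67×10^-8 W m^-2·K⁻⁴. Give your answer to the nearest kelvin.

Irradiance scales as 1/d², so S = 1365 W m^-2 × (1/5.38)² = 47.16 W m^-2.
The effective emission temperature is T_e = [S(1−α)/(4σ)]^¼ = 103.2 K.
The net upward flux σT_e⁴ is constant between every pair of levels, so T_k⁴ = (N+1−k)T_e⁴.
With k = 1: T_1 = (4+1−1)^¼·103.2 K = 145.9 K.

146 K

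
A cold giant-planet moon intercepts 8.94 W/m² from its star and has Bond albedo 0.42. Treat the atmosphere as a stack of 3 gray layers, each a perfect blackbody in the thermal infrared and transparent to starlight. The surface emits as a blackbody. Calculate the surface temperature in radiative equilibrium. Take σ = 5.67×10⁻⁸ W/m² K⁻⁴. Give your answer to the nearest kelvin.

98 K

Top-of-atmosphere balance: σT_e⁴ = S(1−α)/4 = 1.296 W/m² → T_e = 69.15 K.
For an N-layer opaque stack, T_s⁴ = (N+1)T_e⁴, hence T_s = (4)^(1/4)×69.15 K = 97.79 K.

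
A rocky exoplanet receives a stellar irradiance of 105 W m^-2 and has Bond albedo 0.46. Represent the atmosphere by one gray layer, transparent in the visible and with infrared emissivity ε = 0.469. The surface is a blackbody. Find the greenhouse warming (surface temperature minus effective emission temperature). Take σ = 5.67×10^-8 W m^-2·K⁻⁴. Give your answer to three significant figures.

Effective emission temperature (TOA balance): σT_e⁴ = S(1−α)/4 = 14.18 W m^-2 → T_e = 125.7 K.
Surface balance with a leaky layer gives σT_s⁴ = σT_e⁴·2/(2−ε), so T_s = T_e·[2/(2−0.469)]^(1/4) = 134.4 K.
T_s − T_e = 134.4 − 125.7 = 8.687 K.

8.69 K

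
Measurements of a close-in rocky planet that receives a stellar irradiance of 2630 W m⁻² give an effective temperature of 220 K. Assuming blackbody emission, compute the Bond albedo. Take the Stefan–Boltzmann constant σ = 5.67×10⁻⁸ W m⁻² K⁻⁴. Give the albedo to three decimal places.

Rearranging the radiative balance, α = 1 − 4σT⁴/S.
σT⁴ = 132.8 W m⁻², so 4σT⁴ = 531.3 W m⁻².
Hence α = 1 − 531.3/2630 = 0.7980.

0.798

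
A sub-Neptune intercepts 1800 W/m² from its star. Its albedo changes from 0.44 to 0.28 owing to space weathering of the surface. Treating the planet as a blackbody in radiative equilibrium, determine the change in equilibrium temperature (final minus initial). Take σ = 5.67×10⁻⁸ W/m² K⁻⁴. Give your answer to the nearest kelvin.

17 kelvin

Before: T₁ = [1800·0.56/(4σ)]^(1/4) = 258.2 K.
Final:   T₂ = [S(1−0.28)/(4σ)]^(1/4) = 274.9 K.
Change: 274.9 − 258.2 = 16.74 K.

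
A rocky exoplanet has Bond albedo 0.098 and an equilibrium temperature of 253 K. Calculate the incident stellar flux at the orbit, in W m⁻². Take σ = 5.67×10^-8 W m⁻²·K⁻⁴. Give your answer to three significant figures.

1030 W m⁻²

From S(1−α)/4 = σT⁴: S = 4σT⁴/(1−α).
σT⁴ = 5.67×10⁻⁸·(253)⁴ = 232.3 W m⁻².
S = 4·232.3/0.902 = 1030 W m⁻².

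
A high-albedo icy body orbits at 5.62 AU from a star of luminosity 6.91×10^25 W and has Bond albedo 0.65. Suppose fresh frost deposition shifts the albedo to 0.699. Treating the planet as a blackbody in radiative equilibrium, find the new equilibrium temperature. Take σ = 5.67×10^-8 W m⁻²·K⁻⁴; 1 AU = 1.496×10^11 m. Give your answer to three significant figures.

56.7 K

d = 5.62 × 1.496×10^11 m = 8.408×10^11 m.
S = L/(4πd²) = 7.779 W m⁻².
New equilibrium: T₂ = [(1−0.699)·7.779/(4σ)]^(1/4) = 56.68 K.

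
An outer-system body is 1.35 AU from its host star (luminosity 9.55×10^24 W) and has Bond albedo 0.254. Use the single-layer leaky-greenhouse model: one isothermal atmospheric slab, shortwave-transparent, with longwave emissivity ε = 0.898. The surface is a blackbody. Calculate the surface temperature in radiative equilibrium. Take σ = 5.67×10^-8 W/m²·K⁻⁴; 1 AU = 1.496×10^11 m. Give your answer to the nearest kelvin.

Orbital distance: d = 1.35 AU = 2.020×10^11 m.
Spreading L over a sphere of radius d: S = 9.55×10^24/(4π·2.02×10^11²) = 18.63 W/m².
At the top of the atmosphere, σT_e⁴ = S(1−α)/4 = 3.475 W/m², giving T_e = 88.48 K.
The surface balance (absorbed SW + ε·downward IR = σT_s⁴) with T_a⁴ = T_s⁴/2 reduces to T_s = T_e·[2/(2−ε)]^¼ = 102.7 K.

103 K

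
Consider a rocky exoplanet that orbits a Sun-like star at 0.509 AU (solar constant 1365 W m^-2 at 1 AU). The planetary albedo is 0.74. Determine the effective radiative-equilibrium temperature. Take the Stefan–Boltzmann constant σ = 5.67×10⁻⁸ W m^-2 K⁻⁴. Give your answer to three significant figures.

279 K

Flux at the orbit: S = 1365/(0.509)² = 5269 W m^-2.
Absorbed flux (global mean): S(1−α)/4 = 5269·0.26/4 = 342.5 W m^-2.
Balancing against σT⁴: T = (342.5/5.67×10⁻⁸)^(1/4) = 278.8 K.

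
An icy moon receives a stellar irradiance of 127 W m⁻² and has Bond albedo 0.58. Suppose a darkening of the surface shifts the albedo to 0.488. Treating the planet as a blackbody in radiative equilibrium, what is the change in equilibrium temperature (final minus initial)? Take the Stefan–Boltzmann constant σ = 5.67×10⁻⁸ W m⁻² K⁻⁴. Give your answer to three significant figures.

Before: T₁ = [127.0·0.42/(4σ)]^(1/4) = 123.8 K.
With α = 0.488, T₂ = 130.1 K.
ΔT = T₂ − T₁ = 6.286 K.

6.29 K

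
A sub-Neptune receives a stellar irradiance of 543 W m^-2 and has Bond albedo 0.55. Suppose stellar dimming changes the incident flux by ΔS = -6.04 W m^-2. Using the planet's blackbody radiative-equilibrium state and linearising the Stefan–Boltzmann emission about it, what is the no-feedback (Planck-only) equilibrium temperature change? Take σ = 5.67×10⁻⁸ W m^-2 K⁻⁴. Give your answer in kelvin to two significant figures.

-0.50 K

Unperturbed T_e = [543.0·(1−0.55)/(4σ)]^¼ = 181.2 K.
Only a fraction (1−α) is absorbed and it's spread over 4πR², so ΔF = (1−α)ΔS/4 = -0.6795 W m^-2.
Linearising σT⁴ gives d(σT⁴)/dT = 4σT_e³ = 1.349 W m^-2 per K.
So ΔT₀ = -0.6795/1.349 = -0.504 K.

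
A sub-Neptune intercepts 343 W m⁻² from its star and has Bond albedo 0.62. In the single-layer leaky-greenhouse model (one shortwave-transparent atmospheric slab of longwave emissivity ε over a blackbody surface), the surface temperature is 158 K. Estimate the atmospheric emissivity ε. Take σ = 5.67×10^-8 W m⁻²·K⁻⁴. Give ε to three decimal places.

0.156

First, T_e = [343.0·(1−0.62)/(4σ)]^(1/4) = 154.8 K.
Since (2−ε)/2 = (T_e/T_s)⁴ = 0.9222, ε = 0.1557.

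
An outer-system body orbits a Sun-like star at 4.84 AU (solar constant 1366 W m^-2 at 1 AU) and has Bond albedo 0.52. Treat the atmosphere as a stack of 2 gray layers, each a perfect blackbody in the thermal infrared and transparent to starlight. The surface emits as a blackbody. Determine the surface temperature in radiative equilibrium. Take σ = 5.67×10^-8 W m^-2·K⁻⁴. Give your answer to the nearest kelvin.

Irradiance scales as 1/d², so S = 1366 W m^-2 × (1/4.84)² = 58.31 W m^-2.
The effective emission temperature is T_e = [S(1−α)/(4σ)]^¼ = 105.4 K.
For an N-layer opaque stack, T_s⁴ = (N+1)T_e⁴, hence T_s = (3)^(1/4)×105.4 K = 138.7 K.

139 K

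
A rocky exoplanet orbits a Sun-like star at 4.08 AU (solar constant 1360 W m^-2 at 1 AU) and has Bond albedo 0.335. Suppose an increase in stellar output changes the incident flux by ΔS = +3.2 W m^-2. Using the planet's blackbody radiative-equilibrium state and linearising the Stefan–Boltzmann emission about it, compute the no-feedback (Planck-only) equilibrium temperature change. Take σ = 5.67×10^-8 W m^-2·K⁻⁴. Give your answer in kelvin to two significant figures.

Flux at the orbit: S = 1360/(4.08)² = 81.70 W m^-2.
The baseline emission temperature is T_e = 124.4 K.
Only a fraction (1−α) is absorbed and it's spread over 4πR², so ΔF = (1−α)ΔS/4 = 0.5320 W m^-2.
Linearising σT⁴ gives d(σT⁴)/dT = 4σT_e³ = 0.4367 W m^-2 per K.
ΔT₀ = ΔF/λ_P = 0.5320/0.4367 = 1.22 K.

1.2 K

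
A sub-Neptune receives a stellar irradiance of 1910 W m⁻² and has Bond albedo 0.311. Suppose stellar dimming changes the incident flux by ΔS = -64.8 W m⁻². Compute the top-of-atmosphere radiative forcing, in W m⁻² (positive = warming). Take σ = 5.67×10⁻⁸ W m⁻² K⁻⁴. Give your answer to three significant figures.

-11.2 W m⁻²

ΔF = Δ[S(1−α)]/4 = (1−0.311)·-64.8/4 = -11.16 W m⁻².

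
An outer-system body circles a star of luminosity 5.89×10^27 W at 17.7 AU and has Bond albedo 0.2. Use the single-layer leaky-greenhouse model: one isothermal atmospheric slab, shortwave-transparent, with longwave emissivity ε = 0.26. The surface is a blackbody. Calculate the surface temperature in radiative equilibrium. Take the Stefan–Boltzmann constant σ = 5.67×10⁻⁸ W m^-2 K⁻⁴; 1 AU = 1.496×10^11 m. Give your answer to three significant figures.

Orbital distance: d = 17.7 AU = 2.648×10^12 m.
Flux at the orbit: S = L/(4πd²) = 5.89×10^27/(4π·(2.65×10^12)²) = 66.85 W m^-2.
The planet radiates to space at T_e = [S(1−α)/(4σ)]^(1/4) = 123.9 K.
The surface balance (absorbed SW + ε·downward IR = σT_s⁴) with T_a⁴ = T_s⁴/2 reduces to T_s = T_e·[2/(2−ε)]^¼ = 128.3 K.

128 kelvin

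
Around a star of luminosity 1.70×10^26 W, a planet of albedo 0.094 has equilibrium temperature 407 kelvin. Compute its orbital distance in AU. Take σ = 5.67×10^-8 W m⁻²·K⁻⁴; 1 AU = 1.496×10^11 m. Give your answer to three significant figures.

Energy balance gives S = 4σT⁴/(1−α) = 6869 W m⁻².
S = L/(4πd²) → d = √(L/4πS) = √(1.70×10^26/(4π·6869)) = 4.438×10^10 m = 0.2966 AU.

0.297 AU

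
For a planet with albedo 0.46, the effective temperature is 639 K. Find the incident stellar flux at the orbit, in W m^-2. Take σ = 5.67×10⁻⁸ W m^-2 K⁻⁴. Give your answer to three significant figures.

70000 W m^-2

Invert the energy balance for S: S = 4σT⁴/(1−α).
The emitted flux is σT⁴ = 9453 W m^-2.
So S = 4×9453/(1−0.46) = 70020 W m^-2.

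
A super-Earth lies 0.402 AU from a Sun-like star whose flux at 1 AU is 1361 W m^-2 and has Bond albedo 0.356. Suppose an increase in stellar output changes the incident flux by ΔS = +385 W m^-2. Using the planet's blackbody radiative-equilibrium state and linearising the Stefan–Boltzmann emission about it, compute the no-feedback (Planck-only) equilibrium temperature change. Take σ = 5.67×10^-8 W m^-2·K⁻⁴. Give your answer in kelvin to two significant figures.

4.5 K

Irradiance scales as 1/d², so S = 1361 W m^-2 × (1/0.402)² = 8422 W m^-2.
Unperturbed T_e = [8422·(1−0.356)/(4σ)]^¼ = 393.2 K.
TOA radiative forcing: ΔF = (1−α)ΔS/4 = 0.644·(+385)/4 = 61.98 W m^-2.
Linearising σT⁴ gives d(σT⁴)/dT = 4σT_e³ = 13.79 W m^-2 per K.
ΔT₀ = ΔF/λ_P = 61.98/13.79 = 4.49 K.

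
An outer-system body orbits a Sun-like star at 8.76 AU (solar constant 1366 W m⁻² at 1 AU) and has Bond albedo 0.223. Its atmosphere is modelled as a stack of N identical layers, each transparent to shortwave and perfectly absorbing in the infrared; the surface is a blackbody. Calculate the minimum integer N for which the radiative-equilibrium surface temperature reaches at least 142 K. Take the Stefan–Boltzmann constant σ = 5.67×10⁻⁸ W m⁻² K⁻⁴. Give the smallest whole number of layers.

6

By the inverse-square law, S = 1366/8.76² = 17.80 W m⁻².
The effective emission temperature is T_e = [S(1−α)/(4σ)]^¼ = 88.37 K.
Need (N+1)T_e⁴ ≥ T_s⁴, i.e. N+1 ≥ (142/88.37)⁴ = 6.667.
Rounding up, N = 6.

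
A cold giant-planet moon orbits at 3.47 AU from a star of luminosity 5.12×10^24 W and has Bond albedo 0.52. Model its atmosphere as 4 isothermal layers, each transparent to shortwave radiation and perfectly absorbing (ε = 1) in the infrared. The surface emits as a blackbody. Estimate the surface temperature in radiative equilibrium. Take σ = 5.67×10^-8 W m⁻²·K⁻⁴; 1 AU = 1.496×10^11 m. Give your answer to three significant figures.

d = 3.47 × 1.496×10^11 m = 5.191×10^11 m.
Flux at the orbit: S = L/(4πd²) = 5.12×10^24/(4π·(5.19×10^11)²) = 1.512 W m⁻².
The effective emission temperature is T_e = [S(1−α)/(4σ)]^¼ = 42.29 K.
Layer-by-layer balance gives σT_s⁴ = (N+1)σT_e⁴, so T_s = 5^¼·42.29 = 63.25 K.

63.2 K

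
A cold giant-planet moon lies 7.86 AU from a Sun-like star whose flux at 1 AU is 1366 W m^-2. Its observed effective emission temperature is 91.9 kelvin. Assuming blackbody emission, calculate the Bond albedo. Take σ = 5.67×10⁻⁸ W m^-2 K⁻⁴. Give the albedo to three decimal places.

0.268

By the inverse-square law, S = 1366/7.86² = 22.11 W m^-2.
Rearranging the radiative balance, α = 1 − 4σT⁴/S.
4σT⁴ = 4·5.67×10⁻⁸·(91.9)⁴ = 16.18 W m^-2.
1−α = 16.18/22.11 = 0.7316, so α = 0.2684.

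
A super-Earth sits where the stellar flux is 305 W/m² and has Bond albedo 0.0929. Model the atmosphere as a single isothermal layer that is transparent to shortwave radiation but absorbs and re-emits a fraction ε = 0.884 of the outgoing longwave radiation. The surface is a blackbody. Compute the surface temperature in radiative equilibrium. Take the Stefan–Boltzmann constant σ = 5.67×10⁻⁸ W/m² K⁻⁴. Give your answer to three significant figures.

Effective emission temperature (TOA balance): σT_e⁴ = S(1−α)/4 = 69.17 W/m² → T_e = 186.9 K.
For a single slab of emissivity ε, T_s⁴ = 2T_e⁴/(2−ε); thus T_s = 186.9·(1.792)^(1/4) = 216.2 K.

216 kelvin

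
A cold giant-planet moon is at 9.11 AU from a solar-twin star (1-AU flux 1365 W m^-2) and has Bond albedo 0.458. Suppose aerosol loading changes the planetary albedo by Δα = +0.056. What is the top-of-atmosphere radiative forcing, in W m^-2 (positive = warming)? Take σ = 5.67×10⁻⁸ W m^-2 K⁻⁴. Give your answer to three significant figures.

-0.230 W m^-2

By the inverse-square law, S = 1365/9.11² = 16.45 W m^-2.
The change in absorbed flux is Δ[S(1−α)/4] = −SΔα/4 = -0.2303 W m^-2.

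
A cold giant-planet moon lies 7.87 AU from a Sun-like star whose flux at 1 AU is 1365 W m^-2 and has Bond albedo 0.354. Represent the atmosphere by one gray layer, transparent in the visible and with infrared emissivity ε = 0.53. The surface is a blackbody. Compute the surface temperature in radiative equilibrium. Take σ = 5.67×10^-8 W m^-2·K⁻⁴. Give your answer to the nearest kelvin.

96 kelvin

Flux at the orbit: S = 1365/(7.87)² = 22.04 W m^-2.
The planet radiates to space at T_e = [S(1−α)/(4σ)]^(1/4) = 89.01 K.
Surface balance with a leaky layer gives σT_s⁴ = σT_e⁴·2/(2−ε), so T_s = T_e·[2/(2−0.53)]^(1/4) = 96.13 K.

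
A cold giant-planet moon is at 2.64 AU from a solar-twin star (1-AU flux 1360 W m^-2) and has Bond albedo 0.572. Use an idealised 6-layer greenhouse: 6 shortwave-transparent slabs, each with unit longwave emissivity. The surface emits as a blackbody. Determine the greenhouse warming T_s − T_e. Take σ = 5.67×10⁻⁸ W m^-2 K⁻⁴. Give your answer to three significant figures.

By the inverse-square law, S = 1360/2.64² = 195.1 W m^-2.
Top-of-atmosphere balance: σT_e⁴ = S(1−α)/4 = 20.88 W m^-2 → T_e = 138.5 K.
T_s = (N+1)^(1/4)·T_e = 225.3 K.
Warming: T_s − T_e = 86.80 K.

86.8 K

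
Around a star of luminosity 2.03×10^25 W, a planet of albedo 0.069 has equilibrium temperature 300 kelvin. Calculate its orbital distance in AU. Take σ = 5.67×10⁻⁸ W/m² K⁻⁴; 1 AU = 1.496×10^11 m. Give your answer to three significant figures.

0.191 AU

Energy balance gives S = 4σT⁴/(1−α) = 1973 W/m².
From L = 4πd²S, d = √(2.03×10^25/(4π·1973)) = 2.861×10^10 m = 0.1913 AU.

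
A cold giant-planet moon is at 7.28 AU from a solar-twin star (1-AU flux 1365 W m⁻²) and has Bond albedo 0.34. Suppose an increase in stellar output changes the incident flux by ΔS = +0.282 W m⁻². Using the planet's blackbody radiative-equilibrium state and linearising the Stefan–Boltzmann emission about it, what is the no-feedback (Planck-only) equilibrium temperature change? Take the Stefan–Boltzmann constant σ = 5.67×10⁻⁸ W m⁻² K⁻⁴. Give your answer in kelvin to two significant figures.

By the inverse-square law, S = 1365/7.28² = 25.76 W m⁻².
The baseline emission temperature is T_e = 93.04 K.
TOA radiative forcing: ΔF = (1−α)ΔS/4 = 0.66·(+0.282)/4 = 0.04653 W m⁻².
Linearising σT⁴ gives d(σT⁴)/dT = 4σT_e³ = 0.1827 W m⁻² per K.
ΔT₀ = ΔF/λ_P = 0.04653/0.1827 = 0.255 K.

0.25 K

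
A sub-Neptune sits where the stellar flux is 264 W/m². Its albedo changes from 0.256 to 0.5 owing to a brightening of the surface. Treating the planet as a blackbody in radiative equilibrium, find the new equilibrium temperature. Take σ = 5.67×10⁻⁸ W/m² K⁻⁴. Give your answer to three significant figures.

155 kelvin

With the new albedo, S(1−α₂)/4 = 33.00 W/m², so T₂ = 155.3 K.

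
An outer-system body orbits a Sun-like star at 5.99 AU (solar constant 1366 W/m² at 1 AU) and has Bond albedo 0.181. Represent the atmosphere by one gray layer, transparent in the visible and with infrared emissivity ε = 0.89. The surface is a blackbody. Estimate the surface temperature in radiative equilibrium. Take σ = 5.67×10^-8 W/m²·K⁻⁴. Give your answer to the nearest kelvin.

Flux at the orbit: S = 1366/(5.99)² = 38.07 W/m².
The planet radiates to space at T_e = [S(1−α)/(4σ)]^(1/4) = 108.3 K.
For a single slab of emissivity ε, T_s⁴ = 2T_e⁴/(2−ε); thus T_s = 108.3·(1.802)^(1/4) = 125.5 K.

125 kelvin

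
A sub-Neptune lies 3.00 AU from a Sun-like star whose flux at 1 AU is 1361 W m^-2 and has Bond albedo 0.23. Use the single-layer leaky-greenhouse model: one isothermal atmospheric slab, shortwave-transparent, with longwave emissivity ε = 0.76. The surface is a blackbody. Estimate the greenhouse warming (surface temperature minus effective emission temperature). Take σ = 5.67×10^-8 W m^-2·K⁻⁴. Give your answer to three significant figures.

Irradiance scales as 1/d², so S = 1361 W m^-2 × (1/3.00)² = 151.2 W m^-2.
At the top of the atmosphere, σT_e⁴ = S(1−α)/4 = 29.11 W m^-2, giving T_e = 150.5 K.
For a single slab of emissivity ε, T_s⁴ = 2T_e⁴/(2−ε); thus T_s = 150.5·(1.613)^(1/4) = 169.6 K.
Greenhouse warming: T_s − T_e = 19.11 K.

19.1 K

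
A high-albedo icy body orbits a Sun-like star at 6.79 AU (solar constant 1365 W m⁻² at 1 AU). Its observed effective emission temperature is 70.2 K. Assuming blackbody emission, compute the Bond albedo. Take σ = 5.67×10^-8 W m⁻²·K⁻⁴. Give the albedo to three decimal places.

Flux at the orbit: S = 1365/(6.79)² = 29.61 W m⁻².
From σT⁴ = S(1−α)/4 we invert for α: 1−α = 4σT⁴/S.
4σT⁴ = 4·5.67×10⁻⁸·(70.2)⁴ = 5.508 W m⁻².
1−α = 5.508/29.61 = 0.1860, so α = 0.8140.

0.814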